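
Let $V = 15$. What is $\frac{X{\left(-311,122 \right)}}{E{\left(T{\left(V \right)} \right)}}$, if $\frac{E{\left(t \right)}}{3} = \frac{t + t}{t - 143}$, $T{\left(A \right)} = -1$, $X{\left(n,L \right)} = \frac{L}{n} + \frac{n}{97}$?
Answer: $- \frac{2605320}{30167} \approx -86.363$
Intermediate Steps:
$X{\left(n,L \right)} = \frac{n}{97} + \frac{L}{n}$ ($X{\left(n,L \right)} = \frac{L}{n} + n \frac{1}{97} = \frac{L}{n} + \frac{n}{97} = \frac{n}{97} + \frac{L}{n}$)
$E{\left(t \right)} = \frac{6 t}{-143 + t}$ ($E{\left(t \right)} = 3 \frac{t + t}{t - 143} = 3 \frac{2 t}{-143 + t} = \frac{6 t}{-143 + t}$)
$\frac{X{\left(-311,122 \right)}}{E{\left(T{\left(V \right)} \right)}} = \frac{\frac{1}{97} \left(-311\right) + \frac{122}{-311}}{6 \left(-1\right) \frac{1}{-143 - 1}} = \frac{- \frac{311}{97} + 122 \left(- \frac{1}{311}\right)}{6 \left(-1\right) \frac{1}{-144}} = \frac{- \frac{311}{97} - \frac{122}{311}}{6 \left(-1\right) \left(- \frac{1}{144}\right)} = - \frac{108555 \frac{1}{\frac{1}{24}}}{30167} = \left(- \frac{108555}{30167}\right) 24 = - \frac{2605320}{30167}$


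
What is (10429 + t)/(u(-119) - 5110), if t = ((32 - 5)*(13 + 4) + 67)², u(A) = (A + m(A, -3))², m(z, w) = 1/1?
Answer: 22085/678 ≈ 32.574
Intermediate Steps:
m(z, w) = 1
u(A) = (1 + A)² (u(A) = (A + 1)² = (1 + A)²)
t = 276676 (t = (27*17 + 67)² = (459 + 67)² = 526² = 276676)
(10429 + t)/(u(-119) - 5110) = (10429 + 276676)/((1 - 119)² - 5110) = 287105/((-118)² - 5110) = 287105/(13924 - 5110) = 287105/8814 = 287105*(1/8814) = 22085/678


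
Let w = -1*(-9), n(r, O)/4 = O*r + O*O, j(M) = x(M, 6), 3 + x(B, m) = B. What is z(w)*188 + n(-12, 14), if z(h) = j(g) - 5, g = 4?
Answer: -640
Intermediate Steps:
x(B, m) = -3 + B
j(M) = -3 + M
n(r, O) = 4*O² + 4*O*r (n(r, O) = 4*(O*r + O*O) = 4*(O*r + O²) = 4*(O² + O*r) = 4*O² + 4*O*r)
w = 9
z(h) = -4 (z(h) = (-3 + 4) - 5 = 1 - 5 = -4)
z(w)*188 + n(-12, 14) = -4*188 + 4*14*(14 - 12) = -752 + 4*14*2 = -752 + 112 = -640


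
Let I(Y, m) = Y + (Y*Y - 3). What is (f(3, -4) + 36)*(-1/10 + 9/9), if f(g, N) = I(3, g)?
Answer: 81/2 ≈ 40.500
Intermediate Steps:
I(Y, m) = -3 + Y + Y**2 (I(Y, m) = Y + (Y**2 - 3) = Y + (-3 + Y**2) = -3 + Y + Y**2)
f(g, N) = 9 (f(g, N) = -3 + 3 + 3**2 = -3 + 3 + 9 = 9)
(f(3, -4) + 36)*(-1/10 + 9/9) = (9 + 36)*(-1/10 + 9/9) = 45*(-1*1/10 + 9*(1/9)) = 45*(-1/10 + 1) = 45*(9/10) = 81/2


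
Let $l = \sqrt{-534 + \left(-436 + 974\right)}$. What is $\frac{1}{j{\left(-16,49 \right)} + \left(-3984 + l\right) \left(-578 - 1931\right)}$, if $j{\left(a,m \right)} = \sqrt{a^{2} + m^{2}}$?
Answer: $\frac{9990838}{99816843939587} - \frac{\sqrt{2657}}{99816843939587} \approx 1.0009 \cdot 10^{-7}$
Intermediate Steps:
$l = 2$ ($l = \sqrt{-534 + 538} = \sqrt{4} = 2$)
$\frac{1}{j{\left(-16,49 \right)} + \left(-3984 + l\right) \left(-578 - 1931\right)} = \frac{1}{\sqrt{\left(-16\right)^{2} + 49^{2}} + \left(-3984 + 2\right) \left(-578 - 1931\right)} = \frac{1}{\sqrt{256 + 2401} - -9990838} = \frac{1}{\sqrt{2657} + 9990838} = \frac{1}{9990838 + \sqrt{2657}}$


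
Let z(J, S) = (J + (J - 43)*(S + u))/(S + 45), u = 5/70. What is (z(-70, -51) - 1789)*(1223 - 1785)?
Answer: 64592065/42 ≈ 1.5379e+6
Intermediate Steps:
u = 1/14 (u = 5*(1/70) = 1/14 ≈ 0.071429)
z(J, S) = (J + (-43 + J)*(1/14 + S))/(45 + S) (z(J, S) = (J + (J - 43)*(S + 1/14))/(S + 45) = (J + (-43 + J)*(1/14 + S))/(45 + S))
(z(-70, -51) - 1789)*(1223 - 1785) = ((-43 - 602*(-51) + 15*(-70) + 14*(-70)*(-51))/(14*(45 - 51)) - 1789)*(1223 - 1785) = ((1/14)*(-43 + 30702 - 1050 + 49980)/(-6) - 1789)*(-562) = ((1/14)*(-⅙)*79589 - 1789)*(-562) = (-79589/84 - 1789)*(-562) = -229865/84*(-562) = 64592065/42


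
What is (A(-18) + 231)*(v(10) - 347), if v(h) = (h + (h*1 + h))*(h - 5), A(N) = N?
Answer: -41961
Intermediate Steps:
v(h) = 3*h*(-5 + h) (v(h) = (h + (h + h))*(-5 + h) = (h + 2*h)*(-5 + h) = (3*h)*(-5 + h) = 3*h*(-5 + h))
(A(-18) + 231)*(v(10) - 347) = (-18 + 231)*(3*10*(-5 + 10) - 347) = 213*(3*10*5 - 347) = 213*(150 - 347) = 213*(-197) = -41961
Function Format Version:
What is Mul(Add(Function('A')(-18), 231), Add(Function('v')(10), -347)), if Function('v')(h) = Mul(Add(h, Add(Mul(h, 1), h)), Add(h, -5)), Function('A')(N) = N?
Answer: -41961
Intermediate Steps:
Function('v')(h) = Mul(3, h, Add(-5, h)) (Function('v')(h) = Mul(Add(h, Add(h, h)), Add(-5, h)) = Mul(Add(h, Mul(2, h)), Add(-5, h)) = Mul(Mul(3, h), Add(-5, h)) = Mul(3, h, Add(-5, h)))
Mul(Add(Function('A')(-18), 231), Add(Function('v')(10), -347)) = Mul(Add(-18, 231), Add(Mul(3, 10, Add(-5, 10)), -347)) = Mul(213, Add(Mul(3, 10, 5), -347)) = Mul(213, Add(150, -347)) = Mul(213, -197) = -41961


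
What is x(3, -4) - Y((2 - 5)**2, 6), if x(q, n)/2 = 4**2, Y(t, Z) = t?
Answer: 23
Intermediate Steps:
x(q, n) = 32 (x(q, n) = 2*4**2 = 2*16 = 32)
x(3, -4) - Y((2 - 5)**2, 6) = 32 - (2 - 5)**2 = 32 - 1*(-3)**2 = 32 - 1*9 = 32 - 9 = 23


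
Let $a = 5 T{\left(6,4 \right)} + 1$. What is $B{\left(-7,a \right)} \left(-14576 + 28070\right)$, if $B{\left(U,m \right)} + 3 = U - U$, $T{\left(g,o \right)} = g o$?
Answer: $-40482$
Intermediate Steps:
$a = 121$ ($a = 5 \cdot 6 \cdot 4 + 1 = 5 \cdot 24 + 1 = 120 + 1 = 121$)
$B{\left(U,m \right)} = -3$ ($B{\left(U,m \right)} = -3 + \left(U - U\right) = -3 + 0 = -3$)
$B{\left(-7,a \right)} \left(-14576 + 28070\right) = - 3 \left(-14576 + 28070\right) = \left(-3\right) 13494 = -40482$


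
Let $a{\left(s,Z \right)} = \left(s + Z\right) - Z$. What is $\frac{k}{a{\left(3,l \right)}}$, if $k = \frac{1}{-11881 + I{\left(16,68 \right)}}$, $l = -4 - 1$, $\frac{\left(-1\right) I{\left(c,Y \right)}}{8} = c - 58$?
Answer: $- \frac{1}{34635} \approx -2.8873 \cdot 10^{-5}$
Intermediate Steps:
$I{\left(c,Y \right)} = 464 - 8 c$ ($I{\left(c,Y \right)} = - 8 \left(c - 58\right) = - 8 \left(-58 + c\right) = 464 - 8 c$)
$l = -5$
$a{\left(s,Z \right)} = s$ ($a{\left(s,Z \right)} = \left(Z + s\right) - Z = s$)
$k = - \frac{1}{11545}$ ($k = \frac{1}{-11881 + \left(464 - 128\right)} = \frac{1}{-11881 + 336} = \frac{1}{-11545} = - \frac{1}{11545} \approx -8.6618 \cdot 10^{-5}$)
$\frac{k}{a{\left(3,l \right)}} = \frac{1}{3} \left(- \frac{1}{11545}\right) = - \frac{1}{34635}$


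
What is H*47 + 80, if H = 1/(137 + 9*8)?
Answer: 16767/209 ≈ 80.225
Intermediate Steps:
H = 1/209 (H = 1/(137 + 72) = 1/209 ≈ 0.0047847)
H*47 + 80 = (1/209)*47 + 80 = 47/209 + 80 = 16767/209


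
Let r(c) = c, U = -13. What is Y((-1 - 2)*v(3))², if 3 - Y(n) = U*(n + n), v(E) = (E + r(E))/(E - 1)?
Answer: 53361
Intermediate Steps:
v(E) = 2*E/(-1 + E) (v(E) = (E + E)/(E - 1) = (2*E)/(-1 + E) = 2*E/(-1 + E))
Y(n) = 3 + 26*n (Y(n) = 3 - (-13)*(n + n) = 3 - (-13)*2*n = 3 - (-26)*n = 3 + 26*n)
Y((-1 - 2)*v(3))² = (3 + 26*((-1 - 2)*(2*3/(-1 + 3))))² = (3 + 26*(-6*3/2))² = (3 + 26*(-3*3))² = (3 + 26*(-9))² = (3 - 234)² = (-231)² = 53361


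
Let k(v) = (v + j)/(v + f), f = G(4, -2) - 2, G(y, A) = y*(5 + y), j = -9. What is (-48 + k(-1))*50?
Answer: -79700/33 ≈ -2415.2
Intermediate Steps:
f = 34 (f = 4*(5 + 4) - 2 = 4*9 - 2 = 36 - 2 = 34)
k(v) = (-9 + v)/(34 + v) (k(v) = (v - 9)/(v + 34) = (-9 + v)/(34 + v))
(-48 + k(-1))*50 = (-48 + (-9 - 1)/(34 - 1))*50 = (-48 - 10/33)*50 = -1594/33*50 = -79700/33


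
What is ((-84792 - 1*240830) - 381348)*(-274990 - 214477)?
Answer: 346038484990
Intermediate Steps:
((-84792 - 1*240830) - 381348)*(-274990 - 214477) = ((-84792 - 240830) - 381348)*(-489467) = (-325622 - 381348)*(-489467) = -706970*(-489467) = 346038484990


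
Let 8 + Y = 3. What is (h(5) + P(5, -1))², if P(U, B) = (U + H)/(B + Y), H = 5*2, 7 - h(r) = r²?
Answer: 1681/4 ≈ 420.25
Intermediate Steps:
h(r) = 7 - r²
Y = -5 (Y = -8 + 3 = -5)
H = 10
P(U, B) = (10 + U)/(-5 + B) (P(U, B) = (U + 10)/(B - 5) = (10 + U)/(-5 + B))
(h(5) + P(5, -1))² = ((7 - 1*5²) + (10 + 5)/(-5 - 1))² = ((7 - 1*25) + 15/(-6))² = ((7 - 25) - ⅙*15)² = (-18 - 5/2)² = (-41/2)² = 1681/4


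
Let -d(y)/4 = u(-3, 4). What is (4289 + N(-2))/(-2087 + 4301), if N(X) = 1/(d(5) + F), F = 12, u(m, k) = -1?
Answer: 7625/3936 ≈ 1.9372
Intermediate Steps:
d(y) = 4 (d(y) = -4*(-1) = 4)
N(X) = 1/16 (N(X) = 1/(4 + 12) = 1/16)
(4289 + N(-2))/(-2087 + 4301) = (4289 + 1/16)/(-2087 + 4301) = (68625/16)/2214 = (68625/16)*(1/2214) = 7625/3936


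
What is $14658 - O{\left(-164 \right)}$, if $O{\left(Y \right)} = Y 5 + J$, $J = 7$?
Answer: $15471$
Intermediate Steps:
$O{\left(Y \right)} = 7 + 5 Y$ ($O{\left(Y \right)} = Y 5 + 7 = 5 Y + 7 = 7 + 5 Y$)
$14658 - O{\left(-164 \right)} = 14658 - \left(7 + 5 \left(-164\right)\right) = 14658 - \left(7 - 820\right) = 14658 - -813 = 14658 + 813 = 15471$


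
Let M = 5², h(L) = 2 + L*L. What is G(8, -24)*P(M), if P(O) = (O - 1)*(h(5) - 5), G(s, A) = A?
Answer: -12672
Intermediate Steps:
h(L) = 2 + L²
M = 25
P(O) = -22 + 22*O (P(O) = (O - 1)*((2 + 5²) - 5) = (-1 + O)*((2 + 25) - 5) = (-1 + O)*(27 - 5) = (-1 + O)*22 = -22 + 22*O)
G(8, -24)*P(M) = -24*(-22 + 22*25) = -24*(-22 + 550) = -24*528 = -12672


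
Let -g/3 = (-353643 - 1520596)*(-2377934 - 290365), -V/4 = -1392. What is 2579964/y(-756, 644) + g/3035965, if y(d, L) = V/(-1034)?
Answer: -3818174895218141/704343880 ≈ -5.4209e+6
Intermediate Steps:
V = 5568 (V = -4*(-1392) = 5568)
y(d, L) = -2784/517 (y(d, L) = 5568/(-1034) = 5568*(-1/1034) = -2784/517)
g = -15003090148383 (g = -3*(-353643 - 1520596)*(-2377934 - 290365) = -(-5622717)*(-2668299) = -3*5001030049461 = -15003090148383)
2579964/y(-756, 644) + g/3035965 = 2579964/(-2784/517) - 15003090148383/3035965 = 2579964*(-517/2784) - 15003090148383*1/3035965 = -111153449/232 - 15003090148383/3035965 = -3818174895218141/704343880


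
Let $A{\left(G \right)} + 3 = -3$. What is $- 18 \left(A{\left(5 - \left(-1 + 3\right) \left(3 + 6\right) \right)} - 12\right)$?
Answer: $324$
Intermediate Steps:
$A{\left(G \right)} = -6$ ($A{\left(G \right)} = -3 - 3 = -6$)
$- 18 \left(A{\left(5 - \left(-1 + 3\right) \left(3 + 6\right) \right)} - 12\right) = - 18 \left(-6 - 12\right) = \left(-18\right) \left(-18\right) = 324$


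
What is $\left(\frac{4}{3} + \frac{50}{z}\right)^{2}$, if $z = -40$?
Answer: $\frac{1}{144} \approx 0.0069444$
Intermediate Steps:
$\left(\frac{4}{3} + \frac{50}{z}\right)^{2} = \left(\frac{4}{3} + \frac{50}{-40}\right)^{2} = \left(4 \cdot \frac{1}{3} + 50 \left(- \frac{1}{40}\right)\right)^{2} = \left(\frac{4}{3} - \frac{5}{4}\right)^{2} = \left(\frac{1}{12}\right)^{2} = \frac{1}{144}$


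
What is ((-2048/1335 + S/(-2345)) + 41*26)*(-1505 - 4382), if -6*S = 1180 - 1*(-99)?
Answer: -1121111859067/178890 ≈ -6.2670e+6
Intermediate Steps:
S = -1279/6 (S = -(1180 - 1*(-99))/6 = -(1180 + 99)/6 = -⅙*1279 = -1279/6 ≈ -213.17)
((-2048/1335 + S/(-2345)) + 41*26)*(-1505 - 4382) = ((-2048/1335 - 1279/6/(-2345)) + 41*26)*(-1505 - 4382) = ((-2048*1/1335 - 1279/6*(-1/2345)) + 1066)*(-5887) = ((-2048/1335 + 1279/14070) + 1066)*(-5887) = (-1807193/1252230 + 1066)*(-5887) = (1333069987/1252230)*(-5887) = -1121111859067/178890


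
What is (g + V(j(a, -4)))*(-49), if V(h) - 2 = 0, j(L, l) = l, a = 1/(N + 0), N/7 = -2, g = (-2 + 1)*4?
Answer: 98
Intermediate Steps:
g = -4 (g = -1*4 = -4)
N = -14 (N = 7*(-2) = -14)
a = -1/14 (a = 1/(-14 + 0) = 1/(-14) = -1/14 ≈ -0.071429)
V(h) = 2 (V(h) = 2 + 0 = 2)
(g + V(j(a, -4)))*(-49) = (-4 + 2)*(-49) = -2*(-49) = 98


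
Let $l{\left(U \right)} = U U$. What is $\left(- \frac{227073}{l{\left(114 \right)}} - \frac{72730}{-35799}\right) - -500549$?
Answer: $\frac{25874459673461}{51693756} \approx 5.0053 \cdot 10^{5}$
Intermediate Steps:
$l{\left(U \right)} = U^{2}$
$\left(- \frac{227073}{l{\left(114 \right)}} - \frac{72730}{-35799}\right) - -500549 = \left(- \frac{227073}{114^{2}} - \frac{72730}{-35799}\right) - -500549 = \left(- \frac{227073}{12996} - - \frac{72730}{35799}\right) + 500549 = \left(\left(-227073\right) \frac{1}{12996} + \frac{72730}{35799}\right) + 500549 = \left(- \frac{75691}{4332} + \frac{72730}{35799}\right) + 500549 = - \frac{798198583}{51693756} + 500549 = \frac{25874459673461}{51693756}$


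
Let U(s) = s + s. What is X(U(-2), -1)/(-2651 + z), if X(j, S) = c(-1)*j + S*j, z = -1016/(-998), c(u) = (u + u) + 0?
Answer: -5988/1322341 ≈ -0.0045283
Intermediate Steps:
U(s) = 2*s
c(u) = 2*u (c(u) = 2*u + 0 = 2*u)
z = 508/499 (z = -1016*(-1/998) = 508/499 ≈ 1.0180)
X(j, S) = -2*j + S*j (X(j, S) = (2*(-1))*j + S*j = -2*j + S*j)
X(U(-2), -1)/(-2651 + z) = ((2*(-2))*(-2 - 1))/(-2651 + 508/499) = (-4*(-3))/(-1322341/499) = -499/1322341*12 = -5988/1322341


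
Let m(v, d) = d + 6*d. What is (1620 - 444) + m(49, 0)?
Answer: 1176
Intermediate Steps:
m(v, d) = 7*d
(1620 - 444) + m(49, 0) = (1620 - 444) + 7*0 = 1176 + 0 = 1176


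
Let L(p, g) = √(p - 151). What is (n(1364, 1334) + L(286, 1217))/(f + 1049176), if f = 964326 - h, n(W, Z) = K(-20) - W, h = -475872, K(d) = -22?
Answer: -693/1244687 + 3*√15/2489374 ≈ -0.00055210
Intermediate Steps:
L(p, g) = √(-151 + p)
n(W, Z) = -22 - W
f = 1440198 (f = 964326 - 1*(-475872) = 964326 + 475872 = 1440198)
(n(1364, 1334) + L(286, 1217))/(f + 1049176) = ((-22 - 1*1364) + √(-151 + 286))/(1440198 + 1049176) = ((-22 - 1364) + √135)/2489374 = (-1386 + 3*√15)*(1/2489374) = -693/1244687 + 3*√15/2489374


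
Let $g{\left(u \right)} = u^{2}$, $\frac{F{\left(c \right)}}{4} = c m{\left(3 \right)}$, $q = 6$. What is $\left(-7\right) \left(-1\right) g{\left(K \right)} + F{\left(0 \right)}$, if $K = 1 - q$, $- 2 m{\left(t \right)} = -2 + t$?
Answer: $175$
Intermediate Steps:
$m{\left(t \right)} = 1 - \frac{t}{2}$ ($m{\left(t \right)} = - \frac{-2 + t}{2} = 1 - \frac{t}{2}$)
$K = -5$ ($K = 1 - 6 = -5$)
$F{\left(c \right)} = - 2 c$ ($F{\left(c \right)} = 4 c \left(1 - \frac{3}{2}\right) = 4 c \left(- \frac{1}{2}\right) = 4 \left(- \frac{c}{2}\right) = - 2 c$)
$\left(-7\right) \left(-1\right) g{\left(K \right)} + F{\left(0 \right)} = \left(-7\right) \left(-1\right) \left(-5\right)^{2} - 0 = 7 \cdot 25 + 0 = 175 + 0 = 175$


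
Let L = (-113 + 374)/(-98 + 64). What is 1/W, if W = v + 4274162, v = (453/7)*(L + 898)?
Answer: 238/1030963319 ≈ 2.3085e-7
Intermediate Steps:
L = -261/34 (L = 261/(-34) = 261*(-1/34) = -261/34 ≈ -7.6765)
v = 13712763/238 (v = (453/7)*(-261/34 + 898) = (453*(⅐))*(30271/34) = (453/7)*(30271/34) = 13712763/238 ≈ 57617.)
W = 1030963319/238 (W = 13712763/238 + 4274162 = 1030963319/238 ≈ 4.3318e+6)
1/W = 1/(1030963319/238) = 238/1030963319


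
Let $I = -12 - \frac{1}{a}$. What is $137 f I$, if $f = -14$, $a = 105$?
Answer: $\frac{345514}{15} \approx 23034.0$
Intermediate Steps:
$I = - \frac{1261}{105}$ ($I = -12 - \frac{1}{105} = - \frac{1261}{105} \approx -12.01$)
$137 f I = 137 \left(-14\right) \left(- \frac{1261}{105}\right) = \left(-1918\right) \left(- \frac{1261}{105}\right) = \frac{345514}{15}$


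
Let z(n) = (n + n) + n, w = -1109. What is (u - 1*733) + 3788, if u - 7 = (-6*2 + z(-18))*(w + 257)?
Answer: 59294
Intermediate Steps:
z(n) = 3*n (z(n) = 2*n + n = 3*n)
u = 56239 (u = 7 + (-6*2 + 3*(-18))*(-1109 + 257) = 7 + (-12 - 54)*(-852) = 7 - 66*(-852) = 7 + 56232 = 56239)
(u - 1*733) + 3788 = (56239 - 1*733) + 3788 = (56239 - 733) + 3788 = 55506 + 3788 = 59294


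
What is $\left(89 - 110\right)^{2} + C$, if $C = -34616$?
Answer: $-34175$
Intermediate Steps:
$\left(89 - 110\right)^{2} + C = \left(89 - 110\right)^{2} - 34616 = \left(-21\right)^{2} - 34616 = 441 - 34616 = -34175$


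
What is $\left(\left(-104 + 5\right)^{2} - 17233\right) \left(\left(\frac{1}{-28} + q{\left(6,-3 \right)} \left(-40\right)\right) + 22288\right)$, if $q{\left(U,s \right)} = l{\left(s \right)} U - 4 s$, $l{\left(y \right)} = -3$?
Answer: $- \frac{1171994814}{7} \approx -1.6743 \cdot 10^{8}$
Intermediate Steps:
$q{\left(U,s \right)} = - 4 s - 3 U$ ($q{\left(U,s \right)} = - 3 U - 4 s = - 4 s - 3 U$)
$\left(\left(-104 + 5\right)^{2} - 17233\right) \left(\left(\frac{1}{-28} + q{\left(6,-3 \right)} \left(-40\right)\right) + 22288\right) = \left(\left(-104 + 5\right)^{2} - 17233\right) \left(\left(\frac{1}{-28} + \left(\left(-4\right) \left(-3\right) - 18\right) \left(-40\right)\right) + 22288\right) = \left(\left(-99\right)^{2} - 17233\right) \left(\left(- \frac{1}{28} + \left(12 - 18\right) \left(-40\right)\right) + 22288\right) = \left(9801 - 17233\right) \left(\left(- \frac{1}{28} - -240\right) + 22288\right) = - 7432 \left(\left(- \frac{1}{28} + 240\right) + 22288\right) = - 7432 \left(\frac{6719}{28} + 22288\right) = \left(-7432\right) \frac{630783}{28} = - \frac{1171994814}{7}$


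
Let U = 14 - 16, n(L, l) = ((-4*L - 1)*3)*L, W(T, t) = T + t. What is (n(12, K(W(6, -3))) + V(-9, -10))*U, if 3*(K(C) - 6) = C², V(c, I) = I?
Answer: 3548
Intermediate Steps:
K(C) = 6 + C²/3
n(L, l) = L*(-3 - 12*L) (n(L, l) = ((-1 - 4*L)*3)*L = (-3 - 12*L)*L = L*(-3 - 12*L))
U = -2
(n(12, K(W(6, -3))) + V(-9, -10))*U = (-3*12*(1 + 4*12) - 10)*(-2) = (-3*12*(1 + 48) - 10)*(-2) = (-3*12*49 - 10)*(-2) = (-1764 - 10)*(-2) = -1774*(-2) = 3548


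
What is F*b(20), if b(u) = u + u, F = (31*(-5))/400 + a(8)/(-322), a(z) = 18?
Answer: -5711/322 ≈ -17.736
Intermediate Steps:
F = -5711/12880 (F = (31*(-5))/400 + 18/(-322) = -155*1/400 + 18*(-1/322) = -31/80 - 9/161 = -5711/12880 ≈ -0.44340)
b(u) = 2*u
F*b(20) = -5711*20/6440 = -5711/12880*40 = -5711/322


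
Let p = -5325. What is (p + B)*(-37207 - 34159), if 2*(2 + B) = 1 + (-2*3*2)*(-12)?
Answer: 374992647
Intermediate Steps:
B = 141/2 (B = -2 + (1 + (-2*3*2)*(-12))/2 = -2 + (1 - 6*2*(-12))/2 = -2 + (1 - 12*(-12))/2 = -2 + (1 + 144)/2 = -2 + (½)*145 = -2 + 145/2 = 141/2 ≈ 70.500)
(p + B)*(-37207 - 34159) = (-5325 + 141/2)*(-37207 - 34159) = -10509/2*(-71366) = 374992647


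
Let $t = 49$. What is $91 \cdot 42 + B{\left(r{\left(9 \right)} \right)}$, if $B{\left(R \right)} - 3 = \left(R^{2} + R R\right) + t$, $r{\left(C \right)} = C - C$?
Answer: $3874$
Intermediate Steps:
$r{\left(C \right)} = 0$
$B{\left(R \right)} = 52 + 2 R^{2}$ ($B{\left(R \right)} = 3 + \left(\left(R^{2} + R R\right) + 49\right) = 3 + \left(\left(R^{2} + R^{2}\right) + 49\right) = 3 + \left(2 R^{2} + 49\right) = 3 + \left(49 + 2 R^{2}\right) = 52 + 2 R^{2}$)
$91 \cdot 42 + B{\left(r{\left(9 \right)} \right)} = 91 \cdot 42 + \left(52 + 2 \cdot 0^{2}\right) = 3822 + \left(52 + 2 \cdot 0\right) = 3822 + \left(52 + 0\right) = 3822 + 52 = 3874$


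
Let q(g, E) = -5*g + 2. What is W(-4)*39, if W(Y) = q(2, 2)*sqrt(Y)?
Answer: -624*I ≈ -624.0*I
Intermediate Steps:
q(g, E) = 2 - 5*g
W(Y) = -8*sqrt(Y) (W(Y) = (2 - 5*2)*sqrt(Y) = (2 - 10)*sqrt(Y) = -8*sqrt(Y))
W(-4)*39 = -16*I*39 = -624*I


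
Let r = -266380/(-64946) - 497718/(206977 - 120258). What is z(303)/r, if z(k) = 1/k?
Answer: -2816026087/1397524780212 ≈ -0.0020150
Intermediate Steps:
r = -4612293004/2816026087 (r = -266380*(-1/64946) - 497718/86719 = 133190/32473 - 497718*1/86719 = 133190/32473 - 497718/86719 = -4612293004/2816026087 ≈ -1.6379)
z(303)/r = 1/(303*(-4612293004/2816026087)) = (1/303)*(-2816026087/4612293004) = -2816026087/1397524780212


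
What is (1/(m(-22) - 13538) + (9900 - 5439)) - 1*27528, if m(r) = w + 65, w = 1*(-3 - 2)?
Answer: -310897027/13478 ≈ -23067.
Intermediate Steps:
w = -5 (w = 1*(-5) = -5)
m(r) = 60 (m(r) = -5 + 65 = 60)
(1/(m(-22) - 13538) + (9900 - 5439)) - 1*27528 = (1/(60 - 13538) + (9900 - 5439)) - 1*27528 = (1/(-13478) + 4461) - 27528 = (-1/13478 + 4461) - 27528 = 60125357/13478 - 27528 = -310897027/13478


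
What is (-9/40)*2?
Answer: -9/20 ≈ -0.45000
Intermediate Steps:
(-9/40)*2 = ((1/40)*(-9))*2 = -9/40*2 = -9/20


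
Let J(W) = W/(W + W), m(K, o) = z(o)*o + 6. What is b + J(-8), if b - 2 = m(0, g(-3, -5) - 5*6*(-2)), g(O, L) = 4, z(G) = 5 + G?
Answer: 8849/2 ≈ 4424.5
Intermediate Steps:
m(K, o) = 6 + o*(5 + o) (m(K, o) = (5 + o)*o + 6 = o*(5 + o) + 6 = 6 + o*(5 + o))
J(W) = ½ (J(W) = W/((2*W)) = W*(1/(2*W)) = ½)
b = 4424 (b = 2 + (6 + (4 - 5*6*(-2))*(5 + (4 - 5*6*(-2)))) = 2 + (6 + (4 - 30*(-2))*(5 + (4 - 30*(-2)))) = 2 + (6 + (4 + 60)*(5 + (4 + 60))) = 2 + (6 + 64*(5 + 64)) = 2 + (6 + 64*69) = 2 + (6 + 4416) = 2 + 4422 = 4424)
b + J(-8) = 4424 + ½ = 8849/2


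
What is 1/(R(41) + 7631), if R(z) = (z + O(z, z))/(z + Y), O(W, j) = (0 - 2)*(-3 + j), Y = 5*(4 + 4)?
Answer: 81/618076 ≈ 0.00013105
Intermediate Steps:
Y = 40 (Y = 5*8 = 40)
O(W, j) = 6 - 2*j (O(W, j) = -2*(-3 + j) = 6 - 2*j)
R(z) = (6 - z)/(40 + z) (R(z) = (z + (6 - 2*z))/(z + 40) = (6 - z)/(40 + z))
1/(R(41) + 7631) = 1/((6 - 1*41)/(40 + 41) + 7631) = 1/((6 - 41)/81 + 7631) = 1/((1/81)*(-35) + 7631) = 1/(-35/81 + 7631) = 1/(618076/81) = 81/618076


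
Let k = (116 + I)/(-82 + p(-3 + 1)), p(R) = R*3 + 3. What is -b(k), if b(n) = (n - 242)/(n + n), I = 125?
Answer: -20811/482 ≈ -43.176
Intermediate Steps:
p(R) = 3 + 3*R (p(R) = 3*R + 3 = 3 + 3*R)
k = -241/85 (k = (116 + 125)/(-82 + (3 + 3*(-3 + 1))) = 241/(-82 + (3 + 3*(-2))) = 241/(-82 + (3 - 6)) = 241/(-82 - 3) = 241/(-85) = 241*(-1/85) = -241/85 ≈ -2.8353)
b(n) = (-242 + n)/(2*n) (b(n) = (-242 + n)/((2*n)) = (-242 + n)*(1/(2*n)) = (-242 + n)/(2*n))
-b(k) = -(-242 - 241/85)/(2*(-241/85)) = -(-85)*(-20811)/(2*241*85) = -1*20811/482 = -20811/482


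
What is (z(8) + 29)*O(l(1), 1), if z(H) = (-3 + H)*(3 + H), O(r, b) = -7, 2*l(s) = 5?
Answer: -588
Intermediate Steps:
l(s) = 5/2 (l(s) = (½)*5 = 5/2)
(z(8) + 29)*O(l(1), 1) = ((-9 + 8²) + 29)*(-7) = ((-9 + 64) + 29)*(-7) = (55 + 29)*(-7) = 84*(-7) = -588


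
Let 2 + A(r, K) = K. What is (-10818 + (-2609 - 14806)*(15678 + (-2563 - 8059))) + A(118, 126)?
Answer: -88060934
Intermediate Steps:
A(r, K) = -2 + K
(-10818 + (-2609 - 14806)*(15678 + (-2563 - 8059))) + A(118, 126) = (-10818 + (-2609 - 14806)*(15678 + (-2563 - 8059))) + (-2 + 126) = (-10818 - 17415*(15678 - 10622)) + 124 = (-10818 - 17415*5056) + 124 = (-10818 - 88050240) + 124 = -88061058 + 124 = -88060934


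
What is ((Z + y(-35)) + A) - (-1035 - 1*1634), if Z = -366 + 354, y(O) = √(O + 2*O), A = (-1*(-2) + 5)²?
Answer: 2706 + I*√105 ≈ 2706.0 + 10.247*I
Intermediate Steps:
A = 49 (A = (2 + 5)² = 7² = 49)
y(O) = √3*√O (y(O) = √(3*O) = √3*√O)
Z = -12
((Z + y(-35)) + A) - (-1035 - 1*1634) = ((-12 + √3*√(-35)) + 49) - (-1035 - 1*1634) = ((-12 + √3*(I*√35)) + 49) - (-1035 - 1634) = ((-12 + I*√105) + 49) - 1*(-2669) = (37 + I*√105) + 2669 = 2706 + I*√105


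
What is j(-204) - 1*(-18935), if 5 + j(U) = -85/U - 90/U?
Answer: 3861895/204 ≈ 18931.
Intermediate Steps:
j(U) = -5 - 175/U (j(U) = -5 + (-85/U - 90/U) = -5 - 175/U)
j(-204) - 1*(-18935) = (-5 - 175/(-204)) - 1*(-18935) = (-5 - 175*(-1/204)) + 18935 = (-5 + 175/204) + 18935 = -845/204 + 18935 = 3861895/204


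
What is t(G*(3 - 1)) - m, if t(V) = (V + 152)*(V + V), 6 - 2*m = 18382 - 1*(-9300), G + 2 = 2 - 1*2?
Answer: 12654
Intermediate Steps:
G = -2 (G = -2 + (2 - 1*2) = -2 + (2 - 2) = -2 + 0 = -2)
m = -13838 (m = 3 - (18382 - 1*(-9300))/2 = 3 - (18382 + 9300)/2 = 3 - 1/2*27682 = 3 - 13841 = -13838)
t(V) = 2*V*(152 + V) (t(V) = (152 + V)*(2*V) = 2*V*(152 + V))
t(G*(3 - 1)) - m = 2*(-2*(3 - 1))*(152 - 2*(3 - 1)) - 1*(-13838) = 2*(-2*2)*(152 - 2*2) + 13838 = 2*(-4)*(152 - 4) + 13838 = 2*(-4)*148 + 13838 = -1184 + 13838 = 12654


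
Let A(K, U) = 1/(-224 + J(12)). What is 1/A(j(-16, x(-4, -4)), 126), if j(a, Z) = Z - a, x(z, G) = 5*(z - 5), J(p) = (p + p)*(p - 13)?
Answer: -248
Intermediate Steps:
J(p) = 2*p*(-13 + p) (J(p) = (2*p)*(-13 + p) = 2*p*(-13 + p))
x(z, G) = -25 + 5*z (x(z, G) = 5*(-5 + z) = -25 + 5*z)
A(K, U) = -1/248 (A(K, U) = 1/(-224 + 2*12*(-13 + 12)) = 1/(-224 + 2*12*(-1)) = 1/(-224 - 24) = 1/(-248) = -1/248)
1/A(j(-16, x(-4, -4)), 126) = 1/(-1/248) = -248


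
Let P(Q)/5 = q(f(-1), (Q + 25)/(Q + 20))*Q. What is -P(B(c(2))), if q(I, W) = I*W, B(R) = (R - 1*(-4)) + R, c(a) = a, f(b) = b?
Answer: 330/7 ≈ 47.143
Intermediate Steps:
B(R) = 4 + 2*R (B(R) = (R + 4) + R = (4 + R) + R = 4 + 2*R)
P(Q) = -5*Q*(25 + Q)/(20 + Q) (P(Q) = 5*((-(Q + 25)/(Q + 20))*Q) = 5*((-(25 + Q)/(20 + Q))*Q) = 5*(-Q*(25 + Q)/(20 + Q)) = -5*Q*(25 + Q)/(20 + Q))
-P(B(c(2))) = -(-5)*(4 + 2*2)*(25 + (4 + 2*2))/(20 + (4 + 2*2)) = -(-5)*(4 + 4)*(25 + (4 + 4))/(20 + (4 + 4)) = -(-5)*8*(25 + 8)/(20 + 8) = -(-5)*8*33/28 = -1*(-330/7) = 330/7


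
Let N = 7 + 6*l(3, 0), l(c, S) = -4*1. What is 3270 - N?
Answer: 3287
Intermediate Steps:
l(c, S) = -4
N = -17 (N = 7 + 6*(-4) = 7 - 24 = -17)
3270 - N = 3270 - 1*(-17) = 3270 + 17 = 3287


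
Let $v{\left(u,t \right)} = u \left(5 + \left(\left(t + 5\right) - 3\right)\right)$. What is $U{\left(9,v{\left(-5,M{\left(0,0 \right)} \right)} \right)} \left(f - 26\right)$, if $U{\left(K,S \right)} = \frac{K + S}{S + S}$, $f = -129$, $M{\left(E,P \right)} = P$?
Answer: $- \frac{403}{7} \approx -57.571$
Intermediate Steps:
$v{\left(u,t \right)} = u \left(7 + t\right)$ ($v{\left(u,t \right)} = u \left(5 + \left(\left(5 + t\right) - 3\right)\right) = u \left(5 + \left(2 + t\right)\right) = u \left(7 + t\right)$)
$U{\left(K,S \right)} = \frac{K + S}{2 S}$
$U{\left(9,v{\left(-5,M{\left(0,0 \right)} \right)} \right)} \left(f - 26\right) = \frac{9 - 5 \left(7 + 0\right)}{2 \left(- 5 \left(7 + 0\right)\right)} \left(-129 - 26\right) = \frac{9 - 35}{2 \left(\left(-5\right) 7\right)} \left(-155\right) = \frac{9 - 35}{2 \left(-35\right)} \left(-155\right) = \frac{1}{2} \left(- \frac{1}{35}\right) \left(-26\right) \left(-155\right) = \frac{13}{35} \left(-155\right) = - \frac{403}{7}$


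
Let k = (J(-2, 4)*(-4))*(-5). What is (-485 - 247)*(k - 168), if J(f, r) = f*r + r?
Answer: 181536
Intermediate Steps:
J(f, r) = r + f*r
k = -80 (k = ((4*(1 - 2))*(-4))*(-5) = ((4*(-1))*(-4))*(-5) = -4*(-4)*(-5) = 16*(-5) = -80)
(-485 - 247)*(k - 168) = (-485 - 247)*(-80 - 168) = -732*(-248) = 181536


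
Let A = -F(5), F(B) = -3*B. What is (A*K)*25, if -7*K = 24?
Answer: -9000/7 ≈ -1285.7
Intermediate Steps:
K = -24/7 (K = -1/7*24 = -24/7 ≈ -3.4286)
A = 15 (A = -(-3)*5 = -1*(-15) = 15)
(A*K)*25 = (15*(-24/7))*25 = -360/7*25 = -9000/7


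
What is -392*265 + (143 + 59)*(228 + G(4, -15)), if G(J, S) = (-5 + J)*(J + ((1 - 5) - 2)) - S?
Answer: -54390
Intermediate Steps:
G(J, S) = -S + (-6 + J)*(-5 + J) (G(J, S) = (-5 + J)*(J + (-4 - 2)) - S = (-5 + J)*(J - 6) - S = (-5 + J)*(-6 + J) - S = (-6 + J)*(-5 + J) - S = -S + (-6 + J)*(-5 + J))
-392*265 + (143 + 59)*(228 + G(4, -15)) = -392*265 + (143 + 59)*(228 + (30 + 4² - 1*(-15) - 11*4)) = -103880 + 202*(228 + (30 + 16 + 15 - 44)) = -103880 + 202*(228 + 17) = -103880 + 202*245 = -103880 + 49490 = -54390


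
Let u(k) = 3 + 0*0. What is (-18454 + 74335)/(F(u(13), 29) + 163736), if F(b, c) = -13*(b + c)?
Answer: 18627/54440 ≈ 0.34216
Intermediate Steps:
u(k) = 3 (u(k) = 3 + 0 = 3)
F(b, c) = -13*b - 13*c
(-18454 + 74335)/(F(u(13), 29) + 163736) = (-18454 + 74335)/((-13*3 - 13*29) + 163736) = 55881/((-39 - 377) + 163736) = 55881/(-416 + 163736) = 55881/163320 = 55881*(1/163320) = 18627/54440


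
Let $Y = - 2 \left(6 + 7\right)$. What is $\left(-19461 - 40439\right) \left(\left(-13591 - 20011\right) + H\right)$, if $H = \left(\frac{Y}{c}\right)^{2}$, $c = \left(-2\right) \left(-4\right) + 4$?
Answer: $\frac{18112307425}{9} \approx 2.0125 \cdot 10^{9}$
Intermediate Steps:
$c = 12$ ($c = 8 + 4 = 12$)
$Y = -26$ ($Y = \left(-2\right) 13 = -26$)
$H = \frac{169}{36}$ ($H = \left(- \frac{26}{12}\right)^{2} = \left(\left(-26\right) \frac{1}{12}\right)^{2} = \left(- \frac{13}{6}\right)^{2} = \frac{169}{36} \approx 4.6944$)
$\left(-19461 - 40439\right) \left(\left(-13591 - 20011\right) + H\right) = \left(-19461 - 40439\right) \left(\left(-13591 - 20011\right) + \frac{169}{36}\right) = - 59900 \left(-33602 + \frac{169}{36}\right) = \left(-59900\right) \left(- \frac{1209503}{36}\right) = \frac{18112307425}{9}$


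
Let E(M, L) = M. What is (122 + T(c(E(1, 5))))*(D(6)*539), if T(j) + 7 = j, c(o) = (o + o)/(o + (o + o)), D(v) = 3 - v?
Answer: -187033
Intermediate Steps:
c(o) = ⅔ (c(o) = (2*o)/(o + 2*o) = (2*o)/((3*o)) = (2*o)*(1/(3*o)) = ⅔)
T(j) = -7 + j
(122 + T(c(E(1, 5))))*(D(6)*539) = (122 + (-7 + ⅔))*((3 - 1*6)*539) = (122 - 19/3)*((3 - 6)*539) = 347*(-3*539)/3 = (347/3)*(-1617) = -187033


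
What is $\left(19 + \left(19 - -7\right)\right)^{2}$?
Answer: $2025$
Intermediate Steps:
$\left(19 + \left(19 - -7\right)\right)^{2} = \left(19 + \left(19 + 7\right)\right)^{2} = \left(19 + 26\right)^{2} = 45^{2} = 2025$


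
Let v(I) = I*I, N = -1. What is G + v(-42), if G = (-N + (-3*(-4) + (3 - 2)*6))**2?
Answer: 2125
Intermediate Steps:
v(I) = I**2
G = 361 (G = (-1*(-1) + (-3*(-4) + (3 - 2)*6))**2 = (1 + (12 + 1*6))**2 = (1 + (12 + 6))**2 = (1 + 18)**2 = 19**2 = 361)
G + v(-42) = 361 + (-42)**2 = 361 + 1764 = 2125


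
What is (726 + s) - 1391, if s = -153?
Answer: -818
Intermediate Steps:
(726 + s) - 1391 = (726 - 153) - 1391 = 573 - 1391 = -818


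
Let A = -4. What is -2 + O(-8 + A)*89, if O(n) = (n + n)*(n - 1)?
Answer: 27766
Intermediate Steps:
O(n) = 2*n*(-1 + n) (O(n) = (2*n)*(-1 + n) = 2*n*(-1 + n))
-2 + O(-8 + A)*89 = -2 + (2*(-8 - 4)*(-1 + (-8 - 4)))*89 = -2 + (2*(-12)*(-1 - 12))*89 = -2 + (2*(-12)*(-13))*89 = -2 + 312*89 = -2 + 27768 = 27766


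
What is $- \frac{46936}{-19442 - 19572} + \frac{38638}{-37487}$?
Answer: $\frac{126033450}{731258909} \approx 0.17235$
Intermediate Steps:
$- \frac{46936}{-19442 - 19572} + \frac{38638}{-37487} = - \frac{46936}{-39014} + 38638 \left(- \frac{1}{37487}\right) = \left(-46936\right) \left(- \frac{1}{39014}\right) - \frac{38638}{37487} = \frac{23468}{19507} - \frac{38638}{37487} = \frac{126033450}{731258909}$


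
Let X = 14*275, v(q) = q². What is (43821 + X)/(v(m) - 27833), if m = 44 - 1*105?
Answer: -47671/24112 ≈ -1.9771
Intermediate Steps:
m = -61 (m = 44 - 105 = -61)
X = 3850
(43821 + X)/(v(m) - 27833) = (43821 + 3850)/((-61)² - 27833) = 47671/(3721 - 27833) = 47671/(-24112) = 47671*(-1/24112) = -47671/24112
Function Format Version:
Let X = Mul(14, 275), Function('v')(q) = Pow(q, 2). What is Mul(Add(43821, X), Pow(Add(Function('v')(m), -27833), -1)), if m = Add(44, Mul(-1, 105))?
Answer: Rational(-47671, 24112) ≈ -1.9771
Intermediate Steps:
m = -61 (m = Add(44, -105) = -61)
X = 3850
Mul(Add(43821, X), Pow(Add(Function('v')(m), -27833), -1)) = Mul(Add(43821, 3850), Pow(Add(Pow(-61, 2), -27833), -1)) = Mul(47671, Pow(Add(3721, -27833), -1)) = Mul(47671, Pow(-24112, -1)) = Mul(47671, Rational(-1, 24112)) = Rational(-47671, 24112)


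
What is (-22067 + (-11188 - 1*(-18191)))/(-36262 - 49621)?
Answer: 2152/12269 ≈ 0.17540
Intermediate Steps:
(-22067 + (-11188 - 1*(-18191)))/(-36262 - 49621) = (-22067 + (-11188 + 18191))/(-85883) = (-22067 + 7003)*(-1/85883) = -15064*(-1/85883) = 2152/12269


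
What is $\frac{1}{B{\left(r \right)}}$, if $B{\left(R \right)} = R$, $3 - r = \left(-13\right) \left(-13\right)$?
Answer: $- \frac{1}{166} \approx -0.0060241$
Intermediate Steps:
$r = -166$ ($r = 3 - \left(-13\right) \left(-13\right) = 3 - 169 = -166$)
$\frac{1}{B{\left(r \right)}} = \frac{1}{-166} = - \frac{1}{166}$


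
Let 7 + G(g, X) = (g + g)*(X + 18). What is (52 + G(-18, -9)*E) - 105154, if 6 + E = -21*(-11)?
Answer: -179577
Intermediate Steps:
G(g, X) = -7 + 2*g*(18 + X) (G(g, X) = -7 + (g + g)*(X + 18) = -7 + (2*g)*(18 + X) = -7 + 2*g*(18 + X))
E = 225 (E = -6 - 21*(-11) = -6 + 231 = 225)
(52 + G(-18, -9)*E) - 105154 = (52 + (-7 + 36*(-18) + 2*(-9)*(-18))*225) - 105154 = (52 + (-7 - 648 + 324)*225) - 105154 = (52 - 331*225) - 105154 = (52 - 74475) - 105154 = -74423 - 105154 = -179577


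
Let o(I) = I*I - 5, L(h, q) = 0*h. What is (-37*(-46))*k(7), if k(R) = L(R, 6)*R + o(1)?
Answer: -6808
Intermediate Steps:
L(h, q) = 0
o(I) = -5 + I² (o(I) = I² - 5 = -5 + I²)
k(R) = -4 (k(R) = 0*R + (-5 + 1²) = 0 + (-5 + 1) = 0 - 4 = -4)
(-37*(-46))*k(7) = -37*(-46)*(-4) = 1702*(-4) = -6808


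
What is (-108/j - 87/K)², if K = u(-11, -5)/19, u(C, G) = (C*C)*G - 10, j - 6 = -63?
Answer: 318586801/15171025 ≈ 21.000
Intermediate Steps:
j = -57 (j = 6 - 63 = -57)
u(C, G) = -10 + G*C² (u(C, G) = C²*G - 10 = G*C² - 10 = -10 + G*C²)
K = -615/19 (K = (-10 - 5*(-11)²)/19 = (-10 - 5*121)*(1/19) = (-10 - 605)*(1/19) = -615*1/19 = -615/19 ≈ -32.368)
(-108/j - 87/K)² = (-108/(-57) - 87/(-615/19))² = (-108*(-1/57) - 87*(-19/615))² = (36/19 + 551/205)² = (17849/3895)² = 318586801/15171025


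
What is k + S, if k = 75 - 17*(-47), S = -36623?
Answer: -35749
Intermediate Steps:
k = 874 (k = 75 + 799 = 874)
k + S = 874 - 36623 = -35749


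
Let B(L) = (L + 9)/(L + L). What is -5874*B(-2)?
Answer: 20559/2 ≈ 10280.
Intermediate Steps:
B(L) = (9 + L)/(2*L) (B(L) = (9 + L)/((2*L)) = (9 + L)*(1/(2*L)) = (9 + L)/(2*L))
-5874*B(-2) = -2937*(9 - 2)/(-2) = -2937*(-1)*7/2 = -5874*(-7/4) = 20559/2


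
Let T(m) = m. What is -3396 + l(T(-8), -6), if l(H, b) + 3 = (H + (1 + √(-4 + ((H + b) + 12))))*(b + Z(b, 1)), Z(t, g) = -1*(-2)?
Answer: -3371 - 4*I*√6 ≈ -3371.0 - 9.798*I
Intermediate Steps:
Z(t, g) = 2
l(H, b) = -3 + (2 + b)*(1 + H + √(8 + H + b)) (l(H, b) = -3 + (H + (1 + √(-4 + ((H + b) + 12))))*(b + 2) = -3 + (H + (1 + √(-4 + (12 + H + b))))*(2 + b) = -3 + (H + (1 + √(8 + H + b)))*(2 + b) = -3 + (1 + H + √(8 + H + b))*(2 + b) = -3 + (2 + b)*(1 + H + √(8 + H + b)))
-3396 + l(T(-8), -6) = -3396 + (-1 - 6 + 2*(-8) + 2*√(8 - 8 - 6) - 8*(-6) - 6*√(8 - 8 - 6)) = -3396 + (-1 - 6 - 16 + 2*√(-6) + 48 - 6*I*√6) = -3396 + (-1 - 6 - 16 + 2*(I*√6) + 48 - 6*I*√6) = -3396 + (-1 - 6 - 16 + 2*I*√6 + 48 - 6*I*√6) = -3396 + (25 - 4*I*√6) = -3371 - 4*I*√6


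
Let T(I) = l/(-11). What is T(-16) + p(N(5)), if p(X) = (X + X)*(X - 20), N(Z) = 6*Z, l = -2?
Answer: 6602/11 ≈ 600.18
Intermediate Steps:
p(X) = 2*X*(-20 + X) (p(X) = (2*X)*(-20 + X) = 2*X*(-20 + X))
T(I) = 2/11 (T(I) = -2/(-11) = -2*(-1/11) = 2/11)
T(-16) + p(N(5)) = 2/11 + 2*(6*5)*(-20 + 6*5) = 2/11 + 2*30*(-20 + 30) = 2/11 + 2*30*10 = 2/11 + 600 = 6602/11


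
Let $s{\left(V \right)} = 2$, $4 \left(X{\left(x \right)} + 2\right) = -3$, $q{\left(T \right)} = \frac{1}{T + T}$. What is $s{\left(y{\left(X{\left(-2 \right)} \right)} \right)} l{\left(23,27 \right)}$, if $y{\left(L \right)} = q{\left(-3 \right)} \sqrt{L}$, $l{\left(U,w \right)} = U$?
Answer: $46$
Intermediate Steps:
$q{\left(T \right)} = \frac{1}{2 T}$
$X{\left(x \right)} = - \frac{11}{4}$ ($X{\left(x \right)} = -2 + \frac{1}{4} \left(-3\right) = -2 - \frac{3}{4} = - \frac{11}{4}$)
$y{\left(L \right)} = - \frac{\sqrt{L}}{6}$ ($y{\left(L \right)} = \frac{1}{2 \left(-3\right)} \sqrt{L} = \frac{1}{2} \left(- \frac{1}{3}\right) \sqrt{L} = - \frac{\sqrt{L}}{6}$)
$s{\left(y{\left(X{\left(-2 \right)} \right)} \right)} l{\left(23,27 \right)} = 2 \cdot 23 = 46$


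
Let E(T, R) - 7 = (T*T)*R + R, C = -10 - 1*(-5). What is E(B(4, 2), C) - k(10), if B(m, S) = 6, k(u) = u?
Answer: -188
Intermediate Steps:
C = -5 (C = -10 + 5 = -5)
E(T, R) = 7 + R + R*T² (E(T, R) = 7 + ((T*T)*R + R) = 7 + (T²*R + R) = 7 + (R*T² + R) = 7 + (R + R*T²) = 7 + R + R*T²)
E(B(4, 2), C) - k(10) = (7 - 5 - 5*6²) - 1*10 = (7 - 5 - 5*36) - 10 = (7 - 5 - 180) - 10 = -178 - 10 = -188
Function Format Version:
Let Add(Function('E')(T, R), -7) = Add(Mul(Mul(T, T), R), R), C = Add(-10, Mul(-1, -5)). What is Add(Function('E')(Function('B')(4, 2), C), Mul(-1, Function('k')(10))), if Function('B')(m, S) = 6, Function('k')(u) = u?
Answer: -188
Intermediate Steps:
C = -5 (C = Add(-10, 5) = -5)
Function('E')(T, R) = Add(7, R, Mul(R, Pow(T, 2))) (Function('E')(T, R) = Add(7, Add(Mul(Mul(T, T), R), R)) = Add(7, Add(Mul(Pow(T, 2), R), R)) = Add(7, Add(Mul(R, Pow(T, 2)), R)) = Add(7, Add(R, Mul(R, Pow(T, 2)))) = Add(7, R, Mul(R, Pow(T, 2))))
Add(Function('E')(Function('B')(4, 2), C), Mul(-1, Function('k')(10))) = Add(Add(7, -5, Mul(-5, Pow(6, 2))), Mul(-1, 10)) = Add(Add(7, -5, Mul(-5, 36)), -10) = Add(Add(7, -5, -180), -10) = Add(-178, -10) = -188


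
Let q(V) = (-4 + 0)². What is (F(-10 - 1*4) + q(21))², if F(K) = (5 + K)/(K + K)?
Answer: 208849/784 ≈ 266.39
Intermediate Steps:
F(K) = (5 + K)/(2*K) (F(K) = (5 + K)/((2*K)) = (5 + K)*(1/(2*K)) = (5 + K)/(2*K))
q(V) = 16 (q(V) = (-4)² = 16)
(F(-10 - 1*4) + q(21))² = ((5 + (-10 - 1*4))/(2*(-10 - 1*4)) + 16)² = ((5 + (-10 - 4))/(2*(-10 - 4)) + 16)² = ((½)*(5 - 14)/(-14) + 16)² = ((½)*(-1/14)*(-9) + 16)² = (9/28 + 16)² = (457/28)² = 208849/784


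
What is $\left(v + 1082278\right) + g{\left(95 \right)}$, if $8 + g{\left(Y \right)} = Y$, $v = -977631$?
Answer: $104734$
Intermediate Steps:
$g{\left(Y \right)} = -8 + Y$
$\left(v + 1082278\right) + g{\left(95 \right)} = \left(-977631 + 1082278\right) + \left(-8 + 95\right) = 104647 + 87 = 104734$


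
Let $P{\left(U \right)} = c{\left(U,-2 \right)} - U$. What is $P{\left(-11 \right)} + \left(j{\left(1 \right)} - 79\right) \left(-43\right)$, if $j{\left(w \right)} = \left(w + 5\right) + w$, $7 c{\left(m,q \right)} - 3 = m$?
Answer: $\frac{21741}{7} \approx 3105.9$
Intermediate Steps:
$c{\left(m,q \right)} = \frac{3}{7} + \frac{m}{7}$
$j{\left(w \right)} = 5 + 2 w$ ($j{\left(w \right)} = \left(5 + w\right) + w = 5 + 2 w$)
$P{\left(U \right)} = \frac{3}{7} - \frac{6 U}{7}$ ($P{\left(U \right)} = \left(\frac{3}{7} + \frac{U}{7}\right) - U = \frac{3}{7} - \frac{6 U}{7}$)
$P{\left(-11 \right)} + \left(j{\left(1 \right)} - 79\right) \left(-43\right) = \left(\frac{3}{7} - - \frac{66}{7}\right) + \left(\left(5 + 2 \cdot 1\right) - 79\right) \left(-43\right) = \left(\frac{3}{7} + \frac{66}{7}\right) + \left(\left(5 + 2\right) - 79\right) \left(-43\right) = \frac{69}{7} + \left(7 - 79\right) \left(-43\right) = \frac{69}{7} - -3096 = \frac{69}{7} + 3096 = \frac{21741}{7}$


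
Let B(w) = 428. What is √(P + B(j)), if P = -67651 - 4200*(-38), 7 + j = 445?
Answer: √92377 ≈ 303.94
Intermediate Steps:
j = 438 (j = -7 + 445 = 438)
P = 91949 (P = -67651 - 1*(-159600) = -67651 + 159600 = 91949)
√(P + B(j)) = √(91949 + 428) = √92377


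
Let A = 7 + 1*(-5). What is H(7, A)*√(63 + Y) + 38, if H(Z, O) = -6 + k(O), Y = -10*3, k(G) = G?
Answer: 38 - 4*√33 ≈ 15.022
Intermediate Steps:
A = 2 (A = 7 - 5 = 2)
Y = -30
H(Z, O) = -6 + O
H(7, A)*√(63 + Y) + 38 = (-6 + 2)*√(63 - 30) + 38 = -4*√33 + 38 = 38 - 4*√33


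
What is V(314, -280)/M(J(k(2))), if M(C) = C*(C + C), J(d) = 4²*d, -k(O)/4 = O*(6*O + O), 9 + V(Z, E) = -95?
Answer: -13/802816 ≈ -1.6193e-5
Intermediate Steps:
V(Z, E) = -104 (V(Z, E) = -9 - 95 = -104)
k(O) = -28*O² (k(O) = -4*O*(6*O + O) = -4*O*7*O = -28*O²)
J(d) = 16*d
M(C) = 2*C² (M(C) = C*(2*C) = 2*C²)
V(314, -280)/M(J(k(2))) = -104/(2*(16*(-28*2²))²) = -104/(2*(16*(-28*4))²) = -104/(2*(16*(-112))²) = -104/(2*(-1792)²) = -104/(2*3211264) = -104/6422528 = -104*1/6422528 = -13/802816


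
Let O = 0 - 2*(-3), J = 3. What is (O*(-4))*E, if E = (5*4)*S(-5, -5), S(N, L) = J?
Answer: -1440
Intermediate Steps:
S(N, L) = 3
E = 60 (E = (5*4)*3 = 20*3 = 60)
O = 6 (O = 0 + 6 = 6)
(O*(-4))*E = (6*(-4))*60 = -24*60 = -1440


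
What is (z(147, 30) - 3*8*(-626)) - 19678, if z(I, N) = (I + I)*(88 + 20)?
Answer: 27098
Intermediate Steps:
z(I, N) = 216*I (z(I, N) = (2*I)*108 = 216*I)
(z(147, 30) - 3*8*(-626)) - 19678 = (216*147 - 3*8*(-626)) - 19678 = (31752 - 24*(-626)) - 19678 = (31752 + 15024) - 19678 = 46776 - 19678 = 27098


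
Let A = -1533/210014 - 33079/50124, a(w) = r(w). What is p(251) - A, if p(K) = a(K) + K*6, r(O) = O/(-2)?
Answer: 1038513632839/751910124 ≈ 1381.2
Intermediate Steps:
r(O) = -O/2 (r(O) = O*(-½) = -O/2)
a(w) = -w/2
p(K) = 11*K/2 (p(K) = -K/2 + K*6 = -K/2 + 6*K = 11*K/2)
A = -501706657/751910124 (A = -1533*1/210014 - 33079*1/50124 = -219/30002 - 33079/50124 = -501706657/751910124 ≈ -0.66724)
p(251) - A = (11/2)*251 - 1*(-501706657/751910124) = 2761/2 + 501706657/751910124 = 1038513632839/751910124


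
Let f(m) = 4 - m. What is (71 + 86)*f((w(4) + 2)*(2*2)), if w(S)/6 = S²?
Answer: -60916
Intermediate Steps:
w(S) = 6*S²
(71 + 86)*f((w(4) + 2)*(2*2)) = (71 + 86)*(4 - (6*4² + 2)*2*2) = 157*(4 - (6*16 + 2)*4) = 157*(4 - (96 + 2)*4) = 157*(4 - 98*4) = 157*(4 - 1*392) = 157*(4 - 392) = 157*(-388) = -60916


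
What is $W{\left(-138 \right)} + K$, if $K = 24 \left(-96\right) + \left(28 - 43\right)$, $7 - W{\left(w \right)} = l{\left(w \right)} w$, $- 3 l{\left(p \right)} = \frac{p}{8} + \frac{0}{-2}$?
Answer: $- \frac{3037}{2} \approx -1518.5$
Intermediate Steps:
$l{\left(p \right)} = - \frac{p}{24}$ ($l{\left(p \right)} = - \frac{\frac{p}{8} + \frac{0}{-2}}{3} = - \frac{p \frac{1}{8} + 0 \left(- \frac{1}{2}\right)}{3} = - \frac{\frac{p}{8} + 0}{3} = - \frac{\frac{1}{8} p}{3} = - \frac{p}{24}$)
$W{\left(w \right)} = 7 + \frac{w^{2}}{24}$ ($W{\left(w \right)} = 7 - - \frac{w}{24} w = 7 - - \frac{w^{2}}{24} = 7 + \frac{w^{2}}{24}$)
$K = -2319$ ($K = -2304 - 15 = -2319$)
$W{\left(-138 \right)} + K = \left(7 + \frac{\left(-138\right)^{2}}{24}\right) - 2319 = \left(7 + \frac{1}{24} \cdot 19044\right) - 2319 = \left(7 + \frac{1587}{2}\right) - 2319 = \frac{1601}{2} - 2319 = - \frac{3037}{2}$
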